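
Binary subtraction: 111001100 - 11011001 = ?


Align and subtract column by column (LSB to MSB, borrowing when needed):
  111001100
- 011011001
  ---------
  col 0: (0 - 0 borrow-in) - 1 → borrow from next column: (0+2) - 1 = 1, borrow out 1
  col 1: (0 - 1 borrow-in) - 0 → borrow from next column: (-1+2) - 0 = 1, borrow out 1
  col 2: (1 - 1 borrow-in) - 0 → 0 - 0 = 0, borrow out 0
  col 3: (1 - 0 borrow-in) - 1 → 1 - 1 = 0, borrow out 0
  col 4: (0 - 0 borrow-in) - 1 → borrow from next column: (0+2) - 1 = 1, borrow out 1
  col 5: (0 - 1 borrow-in) - 0 → borrow from next column: (-1+2) - 0 = 1, borrow out 1
  col 6: (1 - 1 borrow-in) - 1 → borrow from next column: (0+2) - 1 = 1, borrow out 1
  col 7: (1 - 1 borrow-in) - 1 → borrow from next column: (0+2) - 1 = 1, borrow out 1
  col 8: (1 - 1 borrow-in) - 0 → 0 - 0 = 0, borrow out 0
Reading bits MSB→LSB: 011110011
Strip leading zeros: 11110011
= 11110011


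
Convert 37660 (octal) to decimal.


Positional values:
Position 0: 0 × 8^0 = 0
Position 1: 6 × 8^1 = 48
Position 2: 6 × 8^2 = 384
Position 3: 7 × 8^3 = 3584
Position 4: 3 × 8^4 = 12288
Sum = 0 + 48 + 384 + 3584 + 12288
= 16304


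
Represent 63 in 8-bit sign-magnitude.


Sign bit: 0 (positive)
Magnitude: 63 = 0111111
= 00111111


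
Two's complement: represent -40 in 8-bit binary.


Original: 00101000
Step 1 - Invert all bits: 11010111
Step 2 - Add 1: 11010111 + 1
= 11011000 (represents -40)


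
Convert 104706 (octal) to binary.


Each octal digit → 3 binary bits:
  1 = 001
  0 = 000
  4 = 100
  7 = 111
  0 = 000
  6 = 110
Concatenate: 001 000 100 111 000 110
= 001000100111000110


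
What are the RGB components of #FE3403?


Hex: #FE3403
R = FE₁₆ = 254
G = 34₁₆ = 52
B = 03₁₆ = 3
= RGB(254, 52, 3)


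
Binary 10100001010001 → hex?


Group into 4-bit nibbles: 0010100001010001
  0010 = 2
  1000 = 8
  0101 = 5
  0001 = 1
= 0x2851


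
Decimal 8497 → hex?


Divide by 16 repeatedly:
8497 ÷ 16 = 531 remainder 1 (1)
531 ÷ 16 = 33 remainder 3 (3)
33 ÷ 16 = 2 remainder 1 (1)
2 ÷ 16 = 0 remainder 2 (2)
Reading remainders bottom-up:
= 0x2131


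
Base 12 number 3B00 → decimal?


Positional values (base 12):
  0 × 12^0 = 0 × 1 = 0
  0 × 12^1 = 0 × 12 = 0
  B × 12^2 = 11 × 144 = 1584
  3 × 12^3 = 3 × 1728 = 5184
Sum = 0 + 0 + 1584 + 5184
= 6768


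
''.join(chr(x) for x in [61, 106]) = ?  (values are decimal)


Codes (decimal): 61 106
Per-code ASCII lookup:
  61  (special character) → '='
  106  (range 97-122: lowercase, 106 - 97 = 9) → 'j'
= '=j'


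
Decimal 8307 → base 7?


Divide by 7 repeatedly:
8307 ÷ 7 = 1186 remainder 5
1186 ÷ 7 = 169 remainder 3
169 ÷ 7 = 24 remainder 1
24 ÷ 7 = 3 remainder 3
3 ÷ 7 = 0 remainder 3
Reading remainders bottom-up:
= 33135


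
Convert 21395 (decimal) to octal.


Divide by 8 repeatedly:
21395 ÷ 8 = 2674 remainder 3
2674 ÷ 8 = 334 remainder 2
334 ÷ 8 = 41 remainder 6
41 ÷ 8 = 5 remainder 1
5 ÷ 8 = 0 remainder 5
Reading remainders bottom-up:
= 0o51623


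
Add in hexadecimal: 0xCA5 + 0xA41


Align and add column by column (LSB to MSB, each column mod 16 with carry):
  0CA5
+ 0A41
  ----
  col 0: 5(5) + 1(1) + 0 (carry in) = 6 → 6(6), carry out 0
  col 1: A(10) + 4(4) + 0 (carry in) = 14 → E(14), carry out 0
  col 2: C(12) + A(10) + 0 (carry in) = 22 → 6(6), carry out 1
  col 3: 0(0) + 0(0) + 1 (carry in) = 1 → 1(1), carry out 0
Reading digits MSB→LSB: 16E6
Strip leading zeros: 16E6
= 0x16E6


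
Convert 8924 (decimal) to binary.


Divide by 2 repeatedly:
8924 ÷ 2 = 4462 remainder 0
4462 ÷ 2 = 2231 remainder 0
2231 ÷ 2 = 1115 remainder 1
1115 ÷ 2 = 557 remainder 1
557 ÷ 2 = 278 remainder 1
278 ÷ 2 = 139 remainder 0
139 ÷ 2 = 69 remainder 1
69 ÷ 2 = 34 remainder 1
34 ÷ 2 = 17 remainder 0
17 ÷ 2 = 8 remainder 1
8 ÷ 2 = 4 remainder 0
4 ÷ 2 = 2 remainder 0
2 ÷ 2 = 1 remainder 0
1 ÷ 2 = 0 remainder 1
Reading remainders bottom-up:
= 10001011011100


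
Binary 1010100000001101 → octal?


Group into 3-bit groups: 001010100000001101
  001 = 1
  010 = 2
  100 = 4
  000 = 0
  001 = 1
  101 = 5
= 0o124015


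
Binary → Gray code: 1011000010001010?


Binary: 1011000010001010
Gray code: G = B XOR (B >> 1)
B >> 1 = 0101100001000101
1011000010001010 XOR 0101100001000101:
  1 XOR 0 = 1
  0 XOR 1 = 1
  1 XOR 0 = 1
  1 XOR 1 = 0
  0 XOR 1 = 1
  0 XOR 0 = 0
  0 XOR 0 = 0
  0 XOR 0 = 0
  1 XOR 0 = 1
  0 XOR 1 = 1
  0 XOR 0 = 0
  0 XOR 0 = 0
  1 XOR 0 = 1
  0 XOR 1 = 1
  1 XOR 0 = 1
  0 XOR 1 = 1
= 1110100011001111


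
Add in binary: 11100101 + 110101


Align and add column by column (LSB to MSB, carry propagating):
  011100101
+ 000110101
  ---------
  col 0: 1 + 1 + 0 (carry in) = 2 → bit 0, carry out 1
  col 1: 0 + 0 + 1 (carry in) = 1 → bit 1, carry out 0
  col 2: 1 + 1 + 0 (carry in) = 2 → bit 0, carry out 1
  col 3: 0 + 0 + 1 (carry in) = 1 → bit 1, carry out 0
  col 4: 0 + 1 + 0 (carry in) = 1 → bit 1, carry out 0
  col 5: 1 + 1 + 0 (carry in) = 2 → bit 0, carry out 1
  col 6: 1 + 0 + 1 (carry in) = 2 → bit 0, carry out 1
  col 7: 1 + 0 + 1 (carry in) = 2 → bit 0, carry out 1
  col 8: 0 + 0 + 1 (carry in) = 1 → bit 1, carry out 0
Reading bits MSB→LSB: 100011010
Strip leading zeros: 100011010
= 100011010


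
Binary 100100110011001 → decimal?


Positional values:
Bit 0: 1 × 2^0 = 1
Bit 3: 1 × 2^3 = 8
Bit 4: 1 × 2^4 = 16
Bit 7: 1 × 2^7 = 128
Bit 8: 1 × 2^8 = 256
Bit 11: 1 × 2^11 = 2048
Bit 14: 1 × 2^14 = 16384
Sum = 1 + 8 + 16 + 128 + 256 + 2048 + 16384
= 18841


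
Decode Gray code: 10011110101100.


Gray code: 10011110101100
MSB stays the same: 1
Each subsequent bit = prev_binary XOR current_gray:
  B[1] = 1 XOR 0 = 1
  B[2] = 1 XOR 0 = 1
  B[3] = 1 XOR 1 = 0
  B[4] = 0 XOR 1 = 1
  B[5] = 1 XOR 1 = 0
  B[6] = 0 XOR 1 = 1
  B[7] = 1 XOR 0 = 1
  B[8] = 1 XOR 1 = 0
  B[9] = 0 XOR 0 = 0
  B[10] = 0 XOR 1 = 1
  B[11] = 1 XOR 1 = 0
  B[12] = 0 XOR 0 = 0
  B[13] = 0 XOR 0 = 0
= 11101011001000 (15048 decimal)


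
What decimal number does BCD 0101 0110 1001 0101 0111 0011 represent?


Each 4-bit group → digit:
  0101 → 5
  0110 → 6
  1001 → 9
  0101 → 5
  0111 → 7
  0011 → 3
= 569573


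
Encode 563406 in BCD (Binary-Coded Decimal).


Each digit → 4-bit binary:
  5 → 0101
  6 → 0110
  3 → 0011
  4 → 0100
  0 → 0000
  6 → 0110
= 0101 0110 0011 0100 0000 0110


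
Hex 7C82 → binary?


Each hex digit → 4 binary bits:
  7 = 0111
  C = 1100
  8 = 1000
  2 = 0010
Concatenate: 0111 1100 1000 0010
= 0111110010000010


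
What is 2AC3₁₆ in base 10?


Positional values:
Position 0: 3 × 16^0 = 3 × 1 = 3
Position 1: C × 16^1 = 12 × 16 = 192
Position 2: A × 16^2 = 10 × 256 = 2560
Position 3: 2 × 16^3 = 2 × 4096 = 8192
Sum = 3 + 192 + 2560 + 8192
= 10947


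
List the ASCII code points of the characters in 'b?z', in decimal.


String: 'b?z'  (3 characters)
Per-character ASCII lookup:
  'b': lowercase starts at 97: 'b' = 97 + 1 = 98
  '?': special character: '?' = 63
  'z': lowercase starts at 97: 'z' = 97 + 25 = 122
= 98 63 122


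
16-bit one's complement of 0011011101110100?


Original: 0011011101110100
Invert all bits:
  bit 0: 0 → 1
  bit 1: 0 → 1
  bit 2: 1 → 0
  bit 3: 1 → 0
  bit 4: 0 → 1
  bit 5: 1 → 0
  bit 6: 1 → 0
  bit 7: 1 → 0
  bit 8: 0 → 1
  bit 9: 1 → 0
  bit 10: 1 → 0
  bit 11: 1 → 0
  bit 12: 0 → 1
  bit 13: 1 → 0
  bit 14: 0 → 1
  bit 15: 0 → 1
= 1100100010001011


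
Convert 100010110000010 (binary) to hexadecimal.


Group into 4-bit nibbles: 0100010110000010
  0100 = 4
  0101 = 5
  1000 = 8
  0010 = 2
= 0x4582


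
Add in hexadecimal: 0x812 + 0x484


Align and add column by column (LSB to MSB, each column mod 16 with carry):
  0812
+ 0484
  ----
  col 0: 2(2) + 4(4) + 0 (carry in) = 6 → 6(6), carry out 0
  col 1: 1(1) + 8(8) + 0 (carry in) = 9 → 9(9), carry out 0
  col 2: 8(8) + 4(4) + 0 (carry in) = 12 → C(12), carry out 0
  col 3: 0(0) + 0(0) + 0 (carry in) = 0 → 0(0), carry out 0
Reading digits MSB→LSB: 0C96
Strip leading zeros: C96
= 0xC96


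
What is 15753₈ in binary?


Each octal digit → 3 binary bits:
  1 = 001
  5 = 101
  7 = 111
  5 = 101
  3 = 011
Concatenate: 001 101 111 101 011
= 001101111101011


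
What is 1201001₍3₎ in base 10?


Positional values (base 3):
  1 × 3^0 = 1 × 1 = 1
  0 × 3^1 = 0 × 3 = 0
  0 × 3^2 = 0 × 9 = 0
  1 × 3^3 = 1 × 27 = 27
  0 × 3^4 = 0 × 81 = 0
  2 × 3^5 = 2 × 243 = 486
  1 × 3^6 = 1 × 729 = 729
Sum = 1 + 0 + 0 + 27 + 0 + 486 + 729
= 1243


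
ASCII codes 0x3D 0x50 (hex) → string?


Codes (hex): 0x3D 0x50
Per-code ASCII lookup:
  0x3D = 61  (special character) → '='
  0x50 = 80  (range 65-90: uppercase, 80 - 65 = 15) → 'P'
= '=P'


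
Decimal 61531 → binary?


Divide by 2 repeatedly:
61531 ÷ 2 = 30765 remainder 1
30765 ÷ 2 = 15382 remainder 1
15382 ÷ 2 = 7691 remainder 0
7691 ÷ 2 = 3845 remainder 1
3845 ÷ 2 = 1922 remainder 1
1922 ÷ 2 = 961 remainder 0
961 ÷ 2 = 480 remainder 1
480 ÷ 2 = 240 remainder 0
240 ÷ 2 = 120 remainder 0
120 ÷ 2 = 60 remainder 0
60 ÷ 2 = 30 remainder 0
30 ÷ 2 = 15 remainder 0
15 ÷ 2 = 7 remainder 1
7 ÷ 2 = 3 remainder 1
3 ÷ 2 = 1 remainder 1
1 ÷ 2 = 0 remainder 1
Reading remainders bottom-up:
= 1111000001011011


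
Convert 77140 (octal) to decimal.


Positional values:
Position 0: 0 × 8^0 = 0
Position 1: 4 × 8^1 = 32
Position 2: 1 × 8^2 = 64
Position 3: 7 × 8^3 = 3584
Position 4: 7 × 8^4 = 28672
Sum = 0 + 32 + 64 + 3584 + 28672
= 32352


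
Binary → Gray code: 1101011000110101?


Binary: 1101011000110101
Gray code: G = B XOR (B >> 1)
B >> 1 = 0110101100011010
1101011000110101 XOR 0110101100011010:
  1 XOR 0 = 1
  1 XOR 1 = 0
  0 XOR 1 = 1
  1 XOR 0 = 1
  0 XOR 1 = 1
  1 XOR 0 = 1
  1 XOR 1 = 0
  0 XOR 1 = 1
  0 XOR 0 = 0
  0 XOR 0 = 0
  1 XOR 0 = 1
  1 XOR 1 = 0
  0 XOR 1 = 1
  1 XOR 0 = 1
  0 XOR 1 = 1
  1 XOR 0 = 1
= 1011110100101111


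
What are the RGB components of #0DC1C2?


Hex: #0DC1C2
R = 0D₁₆ = 13
G = C1₁₆ = 193
B = C2₁₆ = 194
= RGB(13, 193, 194)


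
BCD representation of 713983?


Each digit → 4-bit binary:
  7 → 0111
  1 → 0001
  3 → 0011
  9 → 1001
  8 → 1000
  3 → 0011
= 0111 0001 0011 1001 1000 0011


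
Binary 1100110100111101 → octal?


Group into 3-bit groups: 001100110100111101
  001 = 1
  100 = 4
  110 = 6
  100 = 4
  111 = 7
  101 = 5
= 0o146475


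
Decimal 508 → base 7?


Divide by 7 repeatedly:
508 ÷ 7 = 72 remainder 4
72 ÷ 7 = 10 remainder 2
10 ÷ 7 = 1 remainder 3
1 ÷ 7 = 0 remainder 1
Reading remainders bottom-up:
= 1324


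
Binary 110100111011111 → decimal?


Positional values:
Bit 0: 1 × 2^0 = 1
Bit 1: 1 × 2^1 = 2
Bit 2: 1 × 2^2 = 4
Bit 3: 1 × 2^3 = 8
Bit 4: 1 × 2^4 = 16
Bit 6: 1 × 2^6 = 64
Bit 7: 1 × 2^7 = 128
Bit 8: 1 × 2^8 = 256
Bit 11: 1 × 2^11 = 2048
Bit 13: 1 × 2^13 = 8192
Bit 14: 1 × 2^14 = 16384
Sum = 1 + 2 + 4 + 8 + 16 + 64 + 128 + 256 + 2048 + 8192 + 16384
= 27103


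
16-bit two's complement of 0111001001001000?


Original: 0111001001001000
Step 1 - Invert all bits: 1000110110110111
Step 2 - Add 1: 1000110110110111 + 1
= 1000110110111000 (represents -29256)


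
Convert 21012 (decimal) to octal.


Divide by 8 repeatedly:
21012 ÷ 8 = 2626 remainder 4
2626 ÷ 8 = 328 remainder 2
328 ÷ 8 = 41 remainder 0
41 ÷ 8 = 5 remainder 1
5 ÷ 8 = 0 remainder 5
Reading remainders bottom-up:
= 0o51024


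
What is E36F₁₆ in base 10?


Positional values:
Position 0: F × 16^0 = 15 × 1 = 15
Position 1: 6 × 16^1 = 6 × 16 = 96
Position 2: 3 × 16^2 = 3 × 256 = 768
Position 3: E × 16^3 = 14 × 4096 = 57344
Sum = 15 + 96 + 768 + 57344
= 58223


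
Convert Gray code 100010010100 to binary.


Gray code: 100010010100
MSB stays the same: 1
Each subsequent bit = prev_binary XOR current_gray:
  B[1] = 1 XOR 0 = 1
  B[2] = 1 XOR 0 = 1
  B[3] = 1 XOR 0 = 1
  B[4] = 1 XOR 1 = 0
  B[5] = 0 XOR 0 = 0
  B[6] = 0 XOR 0 = 0
  B[7] = 0 XOR 1 = 1
  B[8] = 1 XOR 0 = 1
  B[9] = 1 XOR 1 = 0
  B[10] = 0 XOR 0 = 0
  B[11] = 0 XOR 0 = 0
= 111100011000 (3864 decimal)


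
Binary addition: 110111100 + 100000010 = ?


Align and add column by column (LSB to MSB, carry propagating):
  0110111100
+ 0100000010
  ----------
  col 0: 0 + 0 + 0 (carry in) = 0 → bit 0, carry out 0
  col 1: 0 + 1 + 0 (carry in) = 1 → bit 1, carry out 0
  col 2: 1 + 0 + 0 (carry in) = 1 → bit 1, carry out 0
  col 3: 1 + 0 + 0 (carry in) = 1 → bit 1, carry out 0
  col 4: 1 + 0 + 0 (carry in) = 1 → bit 1, carry out 0
  col 5: 1 + 0 + 0 (carry in) = 1 → bit 1, carry out 0
  col 6: 0 + 0 + 0 (carry in) = 0 → bit 0, carry out 0
  col 7: 1 + 0 + 0 (carry in) = 1 → bit 1, carry out 0
  col 8: 1 + 1 + 0 (carry in) = 2 → bit 0, carry out 1
  col 9: 0 + 0 + 1 (carry in) = 1 → bit 1, carry out 0
Reading bits MSB→LSB: 1010111110
Strip leading zeros: 1010111110
= 1010111110


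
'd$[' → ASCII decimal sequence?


String: 'd$['  (3 characters)
Per-character ASCII lookup:
  'd': lowercase starts at 97: 'd' = 97 + 3 = 100
  '$': special character: '$' = 36
  '[': special character: '[' = 91
= 100 36 91


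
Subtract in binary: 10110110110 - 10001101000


Align and subtract column by column (LSB to MSB, borrowing when needed):
  10110110110
- 10001101000
  -----------
  col 0: (0 - 0 borrow-in) - 0 → 0 - 0 = 0, borrow out 0
  col 1: (1 - 0 borrow-in) - 0 → 1 - 0 = 1, borrow out 0
  col 2: (1 - 0 borrow-in) - 0 → 1 - 0 = 1, borrow out 0
  col 3: (0 - 0 borrow-in) - 1 → borrow from next column: (0+2) - 1 = 1, borrow out 1
  col 4: (1 - 1 borrow-in) - 0 → 0 - 0 = 0, borrow out 0
  col 5: (1 - 0 borrow-in) - 1 → 1 - 1 = 0, borrow out 0
  col 6: (0 - 0 borrow-in) - 1 → borrow from next column: (0+2) - 1 = 1, borrow out 1
  col 7: (1 - 1 borrow-in) - 0 → 0 - 0 = 0, borrow out 0
  col 8: (1 - 0 borrow-in) - 0 → 1 - 0 = 1, borrow out 0
  col 9: (0 - 0 borrow-in) - 0 → 0 - 0 = 0, borrow out 0
  col 10: (1 - 0 borrow-in) - 1 → 1 - 1 = 0, borrow out 0
Reading bits MSB→LSB: 00101001110
Strip leading zeros: 101001110
= 101001110


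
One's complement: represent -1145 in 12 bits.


Original: 010001111001
Invert all bits:
  bit 0: 0 → 1
  bit 1: 1 → 0
  bit 2: 0 → 1
  bit 3: 0 → 1
  bit 4: 0 → 1
  bit 5: 1 → 0
  bit 6: 1 → 0
  bit 7: 1 → 0
  bit 8: 1 → 0
  bit 9: 0 → 1
  bit 10: 0 → 1
  bit 11: 1 → 0
= 101110000110


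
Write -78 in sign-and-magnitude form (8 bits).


Sign bit: 1 (negative)
Magnitude: 78 = 1001110
= 11001110


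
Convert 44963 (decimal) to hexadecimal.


Divide by 16 repeatedly:
44963 ÷ 16 = 2810 remainder 3 (3)
2810 ÷ 16 = 175 remainder 10 (A)
175 ÷ 16 = 10 remainder 15 (F)
10 ÷ 16 = 0 remainder 10 (A)
Reading remainders bottom-up:
= 0xAFA3


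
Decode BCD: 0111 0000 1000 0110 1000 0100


Each 4-bit group → digit:
  0111 → 7
  0000 → 0
  1000 → 8
  0110 → 6
  1000 → 8
  0100 → 4
= 708684


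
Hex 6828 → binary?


Each hex digit → 4 binary bits:
  6 = 0110
  8 = 1000
  2 = 0010
  8 = 1000
Concatenate: 0110 1000 0010 1000
= 0110100000101000


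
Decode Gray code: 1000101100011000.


Gray code: 1000101100011000
MSB stays the same: 1
Each subsequent bit = prev_binary XOR current_gray:
  B[1] = 1 XOR 0 = 1
  B[2] = 1 XOR 0 = 1
  B[3] = 1 XOR 0 = 1
  B[4] = 1 XOR 1 = 0
  B[5] = 0 XOR 0 = 0
  B[6] = 0 XOR 1 = 1
  B[7] = 1 XOR 1 = 0
  B[8] = 0 XOR 0 = 0
  B[9] = 0 XOR 0 = 0
  B[10] = 0 XOR 0 = 0
  B[11] = 0 XOR 1 = 1
  B[12] = 1 XOR 1 = 0
  B[13] = 0 XOR 0 = 0
  B[14] = 0 XOR 0 = 0
  B[15] = 0 XOR 0 = 0
= 1111001000010000 (61968 decimal)


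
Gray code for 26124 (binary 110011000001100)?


Binary: 110011000001100
Gray code: G = B XOR (B >> 1)
B >> 1 = 011001100000110
110011000001100 XOR 011001100000110:
  1 XOR 0 = 1
  1 XOR 1 = 0
  0 XOR 1 = 1
  0 XOR 0 = 0
  1 XOR 0 = 1
  1 XOR 1 = 0
  0 XOR 1 = 1
  0 XOR 0 = 0
  0 XOR 0 = 0
  0 XOR 0 = 0
  0 XOR 0 = 0
  1 XOR 0 = 1
  1 XOR 1 = 0
  0 XOR 1 = 1
  0 XOR 0 = 0
= 101010100001010


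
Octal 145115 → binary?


Each octal digit → 3 binary bits:
  1 = 001
  4 = 100
  5 = 101
  1 = 001
  1 = 001
  5 = 101
Concatenate: 001 100 101 001 001 101
= 001100101001001101


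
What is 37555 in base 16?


Divide by 16 repeatedly:
37555 ÷ 16 = 2347 remainder 3 (3)
2347 ÷ 16 = 146 remainder 11 (B)
146 ÷ 16 = 9 remainder 2 (2)
9 ÷ 16 = 0 remainder 9 (9)
Reading remainders bottom-up:
= 0x92B3


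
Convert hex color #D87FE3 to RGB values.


Hex: #D87FE3
R = D8₁₆ = 216
G = 7F₁₆ = 127
B = E3₁₆ = 227
= RGB(216, 127, 227)


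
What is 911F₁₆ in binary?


Each hex digit → 4 binary bits:
  9 = 1001
  1 = 0001
  1 = 0001
  F = 1111
Concatenate: 1001 0001 0001 1111
= 1001000100011111


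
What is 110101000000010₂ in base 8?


Group into 3-bit groups: 110101000000010
  110 = 6
  101 = 5
  000 = 0
  000 = 0
  010 = 2
= 0o65002


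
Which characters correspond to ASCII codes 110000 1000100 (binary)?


Codes (binary): 110000 1000100
Per-code ASCII lookup:
  110000 = 48  (range 48-57: digits, 48 - 48 = 0) → '0'
  1000100 = 68  (range 65-90: uppercase, 68 - 65 = 3) → 'D'
= '0D'


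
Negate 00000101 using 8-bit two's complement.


Original: 00000101
Step 1 - Invert all bits: 11111010
Step 2 - Add 1: 11111010 + 1
= 11111011 (represents -5)


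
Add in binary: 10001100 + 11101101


Align and add column by column (LSB to MSB, carry propagating):
  010001100
+ 011101101
  ---------
  col 0: 0 + 1 + 0 (carry in) = 1 → bit 1, carry out 0
  col 1: 0 + 0 + 0 (carry in) = 0 → bit 0, carry out 0
  col 2: 1 + 1 + 0 (carry in) = 2 → bit 0, carry out 1
  col 3: 1 + 1 + 1 (carry in) = 3 → bit 1, carry out 1
  col 4: 0 + 0 + 1 (carry in) = 1 → bit 1, carry out 0
  col 5: 0 + 1 + 0 (carry in) = 1 → bit 1, carry out 0
  col 6: 0 + 1 + 0 (carry in) = 1 → bit 1, carry out 0
  col 7: 1 + 1 + 0 (carry in) = 2 → bit 0, carry out 1
  col 8: 0 + 0 + 1 (carry in) = 1 → bit 1, carry out 0
Reading bits MSB→LSB: 101111001
Strip leading zeros: 101111001
= 101111001


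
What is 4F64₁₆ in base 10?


Positional values:
Position 0: 4 × 16^0 = 4 × 1 = 4
Position 1: 6 × 16^1 = 6 × 16 = 96
Position 2: F × 16^2 = 15 × 256 = 3840
Position 3: 4 × 16^3 = 4 × 4096 = 16384
Sum = 4 + 96 + 3840 + 16384
= 20324


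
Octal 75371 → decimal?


Positional values:
Position 0: 1 × 8^0 = 1
Position 1: 7 × 8^1 = 56
Position 2: 3 × 8^2 = 192
Position 3: 5 × 8^3 = 2560
Position 4: 7 × 8^4 = 28672
Sum = 1 + 56 + 192 + 2560 + 28672
= 31481


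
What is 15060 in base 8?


Divide by 8 repeatedly:
15060 ÷ 8 = 1882 remainder 4
1882 ÷ 8 = 235 remainder 2
235 ÷ 8 = 29 remainder 3
29 ÷ 8 = 3 remainder 5
3 ÷ 8 = 0 remainder 3
Reading remainders bottom-up:
= 0o35324


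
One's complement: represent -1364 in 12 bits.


Original: 010101010100
Invert all bits:
  bit 0: 0 → 1
  bit 1: 1 → 0
  bit 2: 0 → 1
  bit 3: 1 → 0
  bit 4: 0 → 1
  bit 5: 1 → 0
  bit 6: 0 → 1
  bit 7: 1 → 0
  bit 8: 0 → 1
  bit 9: 1 → 0
  bit 10: 0 → 1
  bit 11: 0 → 1
= 101010101011


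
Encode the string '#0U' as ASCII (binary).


String: '#0U'  (3 characters)
Per-character ASCII lookup:
  '#': special character: '#' = 35 → 100011
  '0': digits start at 48: '0' = 48 + 0 = 48 → 110000
  'U': uppercase starts at 65: 'U' = 65 + 20 = 85 → 1010101
= 100011 110000 1010101


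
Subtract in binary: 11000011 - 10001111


Align and subtract column by column (LSB to MSB, borrowing when needed):
  11000011
- 10001111
  --------
  col 0: (1 - 0 borrow-in) - 1 → 1 - 1 = 0, borrow out 0
  col 1: (1 - 0 borrow-in) - 1 → 1 - 1 = 0, borrow out 0
  col 2: (0 - 0 borrow-in) - 1 → borrow from next column: (0+2) - 1 = 1, borrow out 1
  col 3: (0 - 1 borrow-in) - 1 → borrow from next column: (-1+2) - 1 = 0, borrow out 1
  col 4: (0 - 1 borrow-in) - 0 → borrow from next column: (-1+2) - 0 = 1, borrow out 1
  col 5: (0 - 1 borrow-in) - 0 → borrow from next column: (-1+2) - 0 = 1, borrow out 1
  col 6: (1 - 1 borrow-in) - 0 → 0 - 0 = 0, borrow out 0
  col 7: (1 - 0 borrow-in) - 1 → 1 - 1 = 0, borrow out 0
Reading bits MSB→LSB: 00110100
Strip leading zeros: 110100
= 110100


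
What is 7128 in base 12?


Divide by 12 repeatedly:
7128 ÷ 12 = 594 remainder 0
594 ÷ 12 = 49 remainder 6
49 ÷ 12 = 4 remainder 1
4 ÷ 12 = 0 remainder 4
Reading remainders bottom-up:
= 4160


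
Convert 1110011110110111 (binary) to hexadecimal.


Group into 4-bit nibbles: 1110011110110111
  1110 = E
  0111 = 7
  1011 = B
  0111 = 7
= 0xE7B7


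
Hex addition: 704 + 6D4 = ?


Align and add column by column (LSB to MSB, each column mod 16 with carry):
  0704
+ 06D4
  ----
  col 0: 4(4) + 4(4) + 0 (carry in) = 8 → 8(8), carry out 0
  col 1: 0(0) + D(13) + 0 (carry in) = 13 → D(13), carry out 0
  col 2: 7(7) + 6(6) + 0 (carry in) = 13 → D(13), carry out 0
  col 3: 0(0) + 0(0) + 0 (carry in) = 0 → 0(0), carry out 0
Reading digits MSB→LSB: 0DD8
Strip leading zeros: DD8
= 0xDD8


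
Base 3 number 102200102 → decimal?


Positional values (base 3):
  2 × 3^0 = 2 × 1 = 2
  0 × 3^1 = 0 × 3 = 0
  1 × 3^2 = 1 × 9 = 9
  0 × 3^3 = 0 × 27 = 0
  0 × 3^4 = 0 × 81 = 0
  2 × 3^5 = 2 × 243 = 486
  2 × 3^6 = 2 × 729 = 1458
  0 × 3^7 = 0 × 2187 = 0
  1 × 3^8 = 1 × 6561 = 6561
Sum = 2 + 0 + 9 + 0 + 0 + 486 + 1458 + 0 + 6561
= 8516


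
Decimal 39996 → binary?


Divide by 2 repeatedly:
39996 ÷ 2 = 19998 remainder 0
19998 ÷ 2 = 9999 remainder 0
9999 ÷ 2 = 4999 remainder 1
4999 ÷ 2 = 2499 remainder 1
2499 ÷ 2 = 1249 remainder 1
1249 ÷ 2 = 624 remainder 1
624 ÷ 2 = 312 remainder 0
312 ÷ 2 = 156 remainder 0
156 ÷ 2 = 78 remainder 0
78 ÷ 2 = 39 remainder 0
39 ÷ 2 = 19 remainder 1
19 ÷ 2 = 9 remainder 1
9 ÷ 2 = 4 remainder 1
4 ÷ 2 = 2 remainder 0
2 ÷ 2 = 1 remainder 0
1 ÷ 2 = 0 remainder 1
Reading remainders bottom-up:
= 1001110000111100


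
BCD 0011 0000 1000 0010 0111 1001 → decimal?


Each 4-bit group → digit:
  0011 → 3
  0000 → 0
  1000 → 8
  0010 → 2
  0111 → 7
  1001 → 9
= 308279


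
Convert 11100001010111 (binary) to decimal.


Positional values:
Bit 0: 1 × 2^0 = 1
Bit 1: 1 × 2^1 = 2
Bit 2: 1 × 2^2 = 4
Bit 4: 1 × 2^4 = 16
Bit 6: 1 × 2^6 = 64
Bit 11: 1 × 2^11 = 2048
Bit 12: 1 × 2^12 = 4096
Bit 13: 1 × 2^13 = 8192
Sum = 1 + 2 + 4 + 16 + 64 + 2048 + 4096 + 8192
= 14423


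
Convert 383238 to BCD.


Each digit → 4-bit binary:
  3 → 0011
  8 → 1000
  3 → 0011
  2 → 0010
  3 → 0011
  8 → 1000
= 0011 1000 0011 0010 0011 1000


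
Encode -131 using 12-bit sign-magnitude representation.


Sign bit: 1 (negative)
Magnitude: 131 = 00010000011
= 100010000011


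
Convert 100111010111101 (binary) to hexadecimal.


Group into 4-bit nibbles: 0100111010111101
  0100 = 4
  1110 = E
  1011 = B
  1101 = D
= 0x4EBD


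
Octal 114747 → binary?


Each octal digit → 3 binary bits:
  1 = 001
  1 = 001
  4 = 100
  7 = 111
  4 = 100
  7 = 111
Concatenate: 001 001 100 111 100 111
= 001001100111100111


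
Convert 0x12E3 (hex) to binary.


Each hex digit → 4 binary bits:
  1 = 0001
  2 = 0010
  E = 1110
  3 = 0011
Concatenate: 0001 0010 1110 0011
= 0001001011100011


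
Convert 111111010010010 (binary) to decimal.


Positional values:
Bit 1: 1 × 2^1 = 2
Bit 4: 1 × 2^4 = 16
Bit 7: 1 × 2^7 = 128
Bit 9: 1 × 2^9 = 512
Bit 10: 1 × 2^10 = 1024
Bit 11: 1 × 2^11 = 2048
Bit 12: 1 × 2^12 = 4096
Bit 13: 1 × 2^13 = 8192
Bit 14: 1 × 2^14 = 16384
Sum = 2 + 16 + 128 + 512 + 1024 + 2048 + 4096 + 8192 + 16384
= 32402


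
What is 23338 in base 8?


Divide by 8 repeatedly:
23338 ÷ 8 = 2917 remainder 2
2917 ÷ 8 = 364 remainder 5
364 ÷ 8 = 45 remainder 4
45 ÷ 8 = 5 remainder 5
5 ÷ 8 = 0 remainder 5
Reading remainders bottom-up:
= 0o55452


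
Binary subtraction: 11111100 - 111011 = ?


Align and subtract column by column (LSB to MSB, borrowing when needed):
  11111100
- 00111011
  --------
  col 0: (0 - 0 borrow-in) - 1 → borrow from next column: (0+2) - 1 = 1, borrow out 1
  col 1: (0 - 1 borrow-in) - 1 → borrow from next column: (-1+2) - 1 = 0, borrow out 1
  col 2: (1 - 1 borrow-in) - 0 → 0 - 0 = 0, borrow out 0
  col 3: (1 - 0 borrow-in) - 1 → 1 - 1 = 0, borrow out 0
  col 4: (1 - 0 borrow-in) - 1 → 1 - 1 = 0, borrow out 0
  col 5: (1 - 0 borrow-in) - 1 → 1 - 1 = 0, borrow out 0
  col 6: (1 - 0 borrow-in) - 0 → 1 - 0 = 1, borrow out 0
  col 7: (1 - 0 borrow-in) - 0 → 1 - 0 = 1, borrow out 0
Reading bits MSB→LSB: 11000001
Strip leading zeros: 11000001
= 11000001


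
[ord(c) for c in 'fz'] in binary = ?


String: 'fz'  (2 characters)
Per-character ASCII lookup:
  'f': lowercase starts at 97: 'f' = 97 + 5 = 102 → 1100110
  'z': lowercase starts at 97: 'z' = 97 + 25 = 122 → 1111010
= 1100110 1111010


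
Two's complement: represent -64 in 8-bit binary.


Original: 01000000
Step 1 - Invert all bits: 10111111
Step 2 - Add 1: 10111111 + 1
= 11000000 (represents -64)


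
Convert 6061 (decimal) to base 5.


Divide by 5 repeatedly:
6061 ÷ 5 = 1212 remainder 1
1212 ÷ 5 = 242 remainder 2
242 ÷ 5 = 48 remainder 2
48 ÷ 5 = 9 remainder 3
9 ÷ 5 = 1 remainder 4
1 ÷ 5 = 0 remainder 1
Reading remainders bottom-up:
= 143221


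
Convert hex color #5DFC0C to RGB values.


Hex: #5DFC0C
R = 5D₁₆ = 93
G = FC₁₆ = 252
B = 0C₁₆ = 12
= RGB(93, 252, 12)


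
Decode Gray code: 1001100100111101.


Gray code: 1001100100111101
MSB stays the same: 1
Each subsequent bit = prev_binary XOR current_gray:
  B[1] = 1 XOR 0 = 1
  B[2] = 1 XOR 0 = 1
  B[3] = 1 XOR 1 = 0
  B[4] = 0 XOR 1 = 1
  B[5] = 1 XOR 0 = 1
  B[6] = 1 XOR 0 = 1
  B[7] = 1 XOR 1 = 0
  B[8] = 0 XOR 0 = 0
  B[9] = 0 XOR 0 = 0
  B[10] = 0 XOR 1 = 1
  B[11] = 1 XOR 1 = 0
  B[12] = 0 XOR 1 = 1
  B[13] = 1 XOR 1 = 0
  B[14] = 0 XOR 0 = 0
  B[15] = 0 XOR 1 = 1
= 1110111000101001 (60969 decimal)


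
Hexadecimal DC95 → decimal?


Positional values:
Position 0: 5 × 16^0 = 5 × 1 = 5
Position 1: 9 × 16^1 = 9 × 16 = 144
Position 2: C × 16^2 = 12 × 256 = 3072
Position 3: D × 16^3 = 13 × 4096 = 53248
Sum = 5 + 144 + 3072 + 53248
= 56469


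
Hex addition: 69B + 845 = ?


Align and add column by column (LSB to MSB, each column mod 16 with carry):
  069B
+ 0845
  ----
  col 0: B(11) + 5(5) + 0 (carry in) = 16 → 0(0), carry out 1
  col 1: 9(9) + 4(4) + 1 (carry in) = 14 → E(14), carry out 0
  col 2: 6(6) + 8(8) + 0 (carry in) = 14 → E(14), carry out 0
  col 3: 0(0) + 0(0) + 0 (carry in) = 0 → 0(0), carry out 0
Reading digits MSB→LSB: 0EE0
Strip leading zeros: EE0
= 0xEE0


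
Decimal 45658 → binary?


Divide by 2 repeatedly:
45658 ÷ 2 = 22829 remainder 0
22829 ÷ 2 = 11414 remainder 1
11414 ÷ 2 = 5707 remainder 0
5707 ÷ 2 = 2853 remainder 1
2853 ÷ 2 = 1426 remainder 1
1426 ÷ 2 = 713 remainder 0
713 ÷ 2 = 356 remainder 1
356 ÷ 2 = 178 remainder 0
178 ÷ 2 = 89 remainder 0
89 ÷ 2 = 44 remainder 1
44 ÷ 2 = 22 remainder 0
22 ÷ 2 = 11 remainder 0
11 ÷ 2 = 5 remainder 1
5 ÷ 2 = 2 remainder 1
2 ÷ 2 = 1 remainder 0
1 ÷ 2 = 0 remainder 1
Reading remainders bottom-up:
= 1011001001011010


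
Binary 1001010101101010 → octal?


Group into 3-bit groups: 001001010101101010
  001 = 1
  001 = 1
  010 = 2
  101 = 5
  101 = 5
  010 = 2
= 0o112552


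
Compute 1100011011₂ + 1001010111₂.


Align and add column by column (LSB to MSB, carry propagating):
  01100011011
+ 01001010111
  -----------
  col 0: 1 + 1 + 0 (carry in) = 2 → bit 0, carry out 1
  col 1: 1 + 1 + 1 (carry in) = 3 → bit 1, carry out 1
  col 2: 0 + 1 + 1 (carry in) = 2 → bit 0, carry out 1
  col 3: 1 + 0 + 1 (carry in) = 2 → bit 0, carry out 1
  col 4: 1 + 1 + 1 (carry in) = 3 → bit 1, carry out 1
  col 5: 0 + 0 + 1 (carry in) = 1 → bit 1, carry out 0
  col 6: 0 + 1 + 0 (carry in) = 1 → bit 1, carry out 0
  col 7: 0 + 0 + 0 (carry in) = 0 → bit 0, carry out 0
  col 8: 1 + 0 + 0 (carry in) = 1 → bit 1, carry out 0
  col 9: 1 + 1 + 0 (carry in) = 2 → bit 0, carry out 1
  col 10: 0 + 0 + 1 (carry in) = 1 → bit 1, carry out 0
Reading bits MSB→LSB: 10101110010
Strip leading zeros: 10101110010
= 10101110010


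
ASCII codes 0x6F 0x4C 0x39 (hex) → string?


Codes (hex): 0x6F 0x4C 0x39
Per-code ASCII lookup:
  0x6F = 111  (range 97-122: lowercase, 111 - 97 = 14) → 'o'
  0x4C = 76  (range 65-90: uppercase, 76 - 65 = 11) → 'L'
  0x39 = 57  (range 48-57: digits, 57 - 48 = 9) → '9'
= 'oL9'


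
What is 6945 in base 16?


Divide by 16 repeatedly:
6945 ÷ 16 = 434 remainder 1 (1)
434 ÷ 16 = 27 remainder 2 (2)
27 ÷ 16 = 1 remainder 11 (B)
1 ÷ 16 = 0 remainder 1 (1)
Reading remainders bottom-up:
= 0x1B21


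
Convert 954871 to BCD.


Each digit → 4-bit binary:
  9 → 1001
  5 → 0101
  4 → 0100
  8 → 1000
  7 → 0111
  1 → 0001
= 1001 0101 0100 1000 0111 0001


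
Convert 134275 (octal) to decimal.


Positional values:
Position 0: 5 × 8^0 = 5
Position 1: 7 × 8^1 = 56
Position 2: 2 × 8^2 = 128
Position 3: 4 × 8^3 = 2048
Position 4: 3 × 8^4 = 12288
Position 5: 1 × 8^5 = 32768
Sum = 5 + 56 + 128 + 2048 + 12288 + 32768
= 47293


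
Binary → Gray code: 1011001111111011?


Binary: 1011001111111011
Gray code: G = B XOR (B >> 1)
B >> 1 = 0101100111111101
1011001111111011 XOR 0101100111111101:
  1 XOR 0 = 1
  0 XOR 1 = 1
  1 XOR 0 = 1
  1 XOR 1 = 0
  0 XOR 1 = 1
  0 XOR 0 = 0
  1 XOR 0 = 1
  1 XOR 1 = 0
  1 XOR 1 = 0
  1 XOR 1 = 0
  1 XOR 1 = 0
  1 XOR 1 = 0
  1 XOR 1 = 0
  0 XOR 1 = 1
  1 XOR 0 = 1
  1 XOR 1 = 0
= 1110101000000110


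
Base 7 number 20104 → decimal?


Positional values (base 7):
  4 × 7^0 = 4 × 1 = 4
  0 × 7^1 = 0 × 7 = 0
  1 × 7^2 = 1 × 49 = 49
  0 × 7^3 = 0 × 343 = 0
  2 × 7^4 = 2 × 2401 = 4802
Sum = 4 + 0 + 49 + 0 + 4802
= 4855


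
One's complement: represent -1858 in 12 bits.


Original: 011101000010
Invert all bits:
  bit 0: 0 → 1
  bit 1: 1 → 0
  bit 2: 1 → 0
  bit 3: 1 → 0
  bit 4: 0 → 1
  bit 5: 1 → 0
  bit 6: 0 → 1
  bit 7: 0 → 1
  bit 8: 0 → 1
  bit 9: 0 → 1
  bit 10: 1 → 0
  bit 11: 0 → 1
= 100010111101


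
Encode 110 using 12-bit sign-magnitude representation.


Sign bit: 0 (positive)
Magnitude: 110 = 00001101110
= 000001101110


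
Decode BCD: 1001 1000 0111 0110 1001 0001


Each 4-bit group → digit:
  1001 → 9
  1000 → 8
  0111 → 7
  0110 → 6
  1001 → 9
  0001 → 1
= 987691


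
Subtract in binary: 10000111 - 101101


Align and subtract column by column (LSB to MSB, borrowing when needed):
  10000111
- 00101101
  --------
  col 0: (1 - 0 borrow-in) - 1 → 1 - 1 = 0, borrow out 0
  col 1: (1 - 0 borrow-in) - 0 → 1 - 0 = 1, borrow out 0
  col 2: (1 - 0 borrow-in) - 1 → 1 - 1 = 0, borrow out 0
  col 3: (0 - 0 borrow-in) - 1 → borrow from next column: (0+2) - 1 = 1, borrow out 1
  col 4: (0 - 1 borrow-in) - 0 → borrow from next column: (-1+2) - 0 = 1, borrow out 1
  col 5: (0 - 1 borrow-in) - 1 → borrow from next column: (-1+2) - 1 = 0, borrow out 1
  col 6: (0 - 1 borrow-in) - 0 → borrow from next column: (-1+2) - 0 = 1, borrow out 1
  col 7: (1 - 1 borrow-in) - 0 → 0 - 0 = 0, borrow out 0
Reading bits MSB→LSB: 01011010
Strip leading zeros: 1011010
= 1011010


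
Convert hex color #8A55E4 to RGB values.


Hex: #8A55E4
R = 8A₁₆ = 138
G = 55₁₆ = 85
B = E4₁₆ = 228
= RGB(138, 85, 228)


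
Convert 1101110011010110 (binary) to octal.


Group into 3-bit groups: 001101110011010110
  001 = 1
  101 = 5
  110 = 6
  011 = 3
  010 = 2
  110 = 6
= 0o156326


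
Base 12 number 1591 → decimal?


Positional values (base 12):
  1 × 12^0 = 1 × 1 = 1
  9 × 12^1 = 9 × 12 = 108
  5 × 12^2 = 5 × 144 = 720
  1 × 12^3 = 1 × 1728 = 1728
Sum = 1 + 108 + 720 + 1728
= 2557


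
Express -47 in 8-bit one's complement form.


Original: 00101111
Invert all bits:
  bit 0: 0 → 1
  bit 1: 0 → 1
  bit 2: 1 → 0
  bit 3: 0 → 1
  bit 4: 1 → 0
  bit 5: 1 → 0
  bit 6: 1 → 0
  bit 7: 1 → 0
= 11010000


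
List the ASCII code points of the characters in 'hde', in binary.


String: 'hde'  (3 characters)
Per-character ASCII lookup:
  'h': lowercase starts at 97: 'h' = 97 + 7 = 104 → 1101000
  'd': lowercase starts at 97: 'd' = 97 + 3 = 100 → 1100100
  'e': lowercase starts at 97: 'e' = 97 + 4 = 101 → 1100101
= 1101000 1100100 1100101


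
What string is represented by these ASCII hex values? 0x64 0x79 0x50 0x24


Codes (hex): 0x64 0x79 0x50 0x24
Per-code ASCII lookup:
  0x64 = 100  (range 97-122: lowercase, 100 - 97 = 3) → 'd'
  0x79 = 121  (range 97-122: lowercase, 121 - 97 = 24) → 'y'
  0x50 = 80  (range 65-90: uppercase, 80 - 65 = 15) → 'P'
  0x24 = 36  (special character) → '$'
= 'dyP$'


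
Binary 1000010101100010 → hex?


Group into 4-bit nibbles: 1000010101100010
  1000 = 8
  0101 = 5
  0110 = 6
  0010 = 2
= 0x8562


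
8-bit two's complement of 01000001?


Original: 01000001
Step 1 - Invert all bits: 10111110
Step 2 - Add 1: 10111110 + 1
= 10111111 (represents -65)


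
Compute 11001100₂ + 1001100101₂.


Align and add column by column (LSB to MSB, carry propagating):
  00011001100
+ 01001100101
  -----------
  col 0: 0 + 1 + 0 (carry in) = 1 → bit 1, carry out 0
  col 1: 0 + 0 + 0 (carry in) = 0 → bit 0, carry out 0
  col 2: 1 + 1 + 0 (carry in) = 2 → bit 0, carry out 1
  col 3: 1 + 0 + 1 (carry in) = 2 → bit 0, carry out 1
  col 4: 0 + 0 + 1 (carry in) = 1 → bit 1, carry out 0
  col 5: 0 + 1 + 0 (carry in) = 1 → bit 1, carry out 0
  col 6: 1 + 1 + 0 (carry in) = 2 → bit 0, carry out 1
  col 7: 1 + 0 + 1 (carry in) = 2 → bit 0, carry out 1
  col 8: 0 + 0 + 1 (carry in) = 1 → bit 1, carry out 0
  col 9: 0 + 1 + 0 (carry in) = 1 → bit 1, carry out 0
  col 10: 0 + 0 + 0 (carry in) = 0 → bit 0, carry out 0
Reading bits MSB→LSB: 01100110001
Strip leading zeros: 1100110001
= 1100110001


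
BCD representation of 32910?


Each digit → 4-bit binary:
  3 → 0011
  2 → 0010
  9 → 1001
  1 → 0001
  0 → 0000
= 0011 0010 1001 0001 0000


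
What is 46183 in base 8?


Divide by 8 repeatedly:
46183 ÷ 8 = 5772 remainder 7
5772 ÷ 8 = 721 remainder 4
721 ÷ 8 = 90 remainder 1
90 ÷ 8 = 11 remainder 2
11 ÷ 8 = 1 remainder 3
1 ÷ 8 = 0 remainder 1
Reading remainders bottom-up:
= 0o132147


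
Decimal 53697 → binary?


Divide by 2 repeatedly:
53697 ÷ 2 = 26848 remainder 1
26848 ÷ 2 = 13424 remainder 0
13424 ÷ 2 = 6712 remainder 0
6712 ÷ 2 = 3356 remainder 0
3356 ÷ 2 = 1678 remainder 0
1678 ÷ 2 = 839 remainder 0
839 ÷ 2 = 419 remainder 1
419 ÷ 2 = 209 remainder 1
209 ÷ 2 = 104 remainder 1
104 ÷ 2 = 52 remainder 0
52 ÷ 2 = 26 remainder 0
26 ÷ 2 = 13 remainder 0
13 ÷ 2 = 6 remainder 1
6 ÷ 2 = 3 remainder 0
3 ÷ 2 = 1 remainder 1
1 ÷ 2 = 0 remainder 1
Reading remainders bottom-up:
= 1101000111000001


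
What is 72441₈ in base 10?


Positional values:
Position 0: 1 × 8^0 = 1
Position 1: 4 × 8^1 = 32
Position 2: 4 × 8^2 = 256
Position 3: 2 × 8^3 = 1024
Position 4: 7 × 8^4 = 28672
Sum = 1 + 32 + 256 + 1024 + 28672
= 29985


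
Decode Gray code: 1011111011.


Gray code: 1011111011
MSB stays the same: 1
Each subsequent bit = prev_binary XOR current_gray:
  B[1] = 1 XOR 0 = 1
  B[2] = 1 XOR 1 = 0
  B[3] = 0 XOR 1 = 1
  B[4] = 1 XOR 1 = 0
  B[5] = 0 XOR 1 = 1
  B[6] = 1 XOR 1 = 0
  B[7] = 0 XOR 0 = 0
  B[8] = 0 XOR 1 = 1
  B[9] = 1 XOR 1 = 0
= 1101010010 (850 decimal)


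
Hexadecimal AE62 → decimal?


Positional values:
Position 0: 2 × 16^0 = 2 × 1 = 2
Position 1: 6 × 16^1 = 6 × 16 = 96
Position 2: E × 16^2 = 14 × 256 = 3584
Position 3: A × 16^3 = 10 × 4096 = 40960
Sum = 2 + 96 + 3584 + 40960
= 44642


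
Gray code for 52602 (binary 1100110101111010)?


Binary: 1100110101111010
Gray code: G = B XOR (B >> 1)
B >> 1 = 0110011010111101
1100110101111010 XOR 0110011010111101:
  1 XOR 0 = 1
  1 XOR 1 = 0
  0 XOR 1 = 1
  0 XOR 0 = 0
  1 XOR 0 = 1
  1 XOR 1 = 0
  0 XOR 1 = 1
  1 XOR 0 = 1
  0 XOR 1 = 1
  1 XOR 0 = 1
  1 XOR 1 = 0
  1 XOR 1 = 0
  1 XOR 1 = 0
  0 XOR 1 = 1
  1 XOR 0 = 1
  0 XOR 1 = 1
= 1010101111000111


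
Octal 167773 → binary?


Each octal digit → 3 binary bits:
  1 = 001
  6 = 110
  7 = 111
  7 = 111
  7 = 111
  3 = 011
Concatenate: 001 110 111 111 111 011
= 001110111111111011


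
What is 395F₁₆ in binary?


Each hex digit → 4 binary bits:
  3 = 0011
  9 = 1001
  5 = 0101
  F = 1111
Concatenate: 0011 1001 0101 1111
= 0011100101011111


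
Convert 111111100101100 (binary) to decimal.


Positional values:
Bit 2: 1 × 2^2 = 4
Bit 3: 1 × 2^3 = 8
Bit 5: 1 × 2^5 = 32
Bit 8: 1 × 2^8 = 256
Bit 9: 1 × 2^9 = 512
Bit 10: 1 × 2^10 = 1024
Bit 11: 1 × 2^11 = 2048
Bit 12: 1 × 2^12 = 4096
Bit 13: 1 × 2^13 = 8192
Bit 14: 1 × 2^14 = 16384
Sum = 4 + 8 + 32 + 256 + 512 + 1024 + 2048 + 4096 + 8192 + 16384
= 32556


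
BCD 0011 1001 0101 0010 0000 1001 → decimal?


Each 4-bit group → digit:
  0011 → 3
  1001 → 9
  0101 → 5
  0010 → 2
  0000 → 0
  1001 → 9
= 395209


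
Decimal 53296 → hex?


Divide by 16 repeatedly:
53296 ÷ 16 = 3331 remainder 0 (0)
3331 ÷ 16 = 208 remainder 3 (3)
208 ÷ 16 = 13 remainder 0 (0)
13 ÷ 16 = 0 remainder 13 (D)
Reading remainders bottom-up:
= 0xD030


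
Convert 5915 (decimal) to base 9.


Divide by 9 repeatedly:
5915 ÷ 9 = 657 remainder 2
657 ÷ 9 = 73 remainder 0
73 ÷ 9 = 8 remainder 1
8 ÷ 9 = 0 remainder 8
Reading remainders bottom-up:
= 8102


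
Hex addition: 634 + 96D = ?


Align and add column by column (LSB to MSB, each column mod 16 with carry):
  0634
+ 096D
  ----
  col 0: 4(4) + D(13) + 0 (carry in) = 17 → 1(1), carry out 1
  col 1: 3(3) + 6(6) + 1 (carry in) = 10 → A(10), carry out 0
  col 2: 6(6) + 9(9) + 0 (carry in) = 15 → F(15), carry out 0
  col 3: 0(0) + 0(0) + 0 (carry in) = 0 → 0(0), carry out 0
Reading digits MSB→LSB: 0FA1
Strip leading zeros: FA1
= 0xFA1


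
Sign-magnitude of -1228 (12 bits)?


Sign bit: 1 (negative)
Magnitude: 1228 = 10011001100
= 110011001100


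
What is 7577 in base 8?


Divide by 8 repeatedly:
7577 ÷ 8 = 947 remainder 1
947 ÷ 8 = 118 remainder 3
118 ÷ 8 = 14 remainder 6
14 ÷ 8 = 1 remainder 6
1 ÷ 8 = 0 remainder 1
Reading remainders bottom-up:
= 0o16631


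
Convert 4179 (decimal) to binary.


Divide by 2 repeatedly:
4179 ÷ 2 = 2089 remainder 1
2089 ÷ 2 = 1044 remainder 1
1044 ÷ 2 = 522 remainder 0
522 ÷ 2 = 261 remainder 0
261 ÷ 2 = 130 remainder 1
130 ÷ 2 = 65 remainder 0
65 ÷ 2 = 32 remainder 1
32 ÷ 2 = 16 remainder 0
16 ÷ 2 = 8 remainder 0
8 ÷ 2 = 4 remainder 0
4 ÷ 2 = 2 remainder 0
2 ÷ 2 = 1 remainder 0
1 ÷ 2 = 0 remainder 1
Reading remainders bottom-up:
= 1000001010011


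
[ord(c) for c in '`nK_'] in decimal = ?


String: '`nK_'  (4 characters)
Per-character ASCII lookup:
  '`': special character: '`' = 96
  'n': lowercase starts at 97: 'n' = 97 + 13 = 110
  'K': uppercase starts at 65: 'K' = 65 + 10 = 75
  '_': special character: '_' = 95
= 96 110 75 95


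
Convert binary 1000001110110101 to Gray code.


Binary: 1000001110110101
Gray code: G = B XOR (B >> 1)
B >> 1 = 0100000111011010
1000001110110101 XOR 0100000111011010:
  1 XOR 0 = 1
  0 XOR 1 = 1
  0 XOR 0 = 0
  0 XOR 0 = 0
  0 XOR 0 = 0
  0 XOR 0 = 0
  1 XOR 0 = 1
  1 XOR 1 = 0
  1 XOR 1 = 0
  0 XOR 1 = 1
  1 XOR 0 = 1
  1 XOR 1 = 0
  0 XOR 1 = 1
  1 XOR 0 = 1
  0 XOR 1 = 1
  1 XOR 0 = 1
= 1100001001101111


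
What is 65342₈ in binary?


Each octal digit → 3 binary bits:
  6 = 110
  5 = 101
  3 = 011
  4 = 100
  2 = 010
Concatenate: 110 101 011 100 010
= 110101011100010


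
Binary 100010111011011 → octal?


Group into 3-bit groups: 100010111011011
  100 = 4
  010 = 2
  111 = 7
  011 = 3
  011 = 3
= 0o42733
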